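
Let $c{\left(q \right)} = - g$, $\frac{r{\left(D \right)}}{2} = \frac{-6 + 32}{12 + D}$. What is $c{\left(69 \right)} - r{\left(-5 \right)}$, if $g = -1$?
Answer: $- \frac{45}{7} \approx -6.4286$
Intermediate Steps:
$r{\left(D \right)} = \frac{52}{12 + D}$ ($r{\left(D \right)} = 2 \frac{-6 + 32}{12 + D} = 2 \frac{26}{12 + D} = \frac{52}{12 + D}$)
$c{\left(q \right)} = 1$ ($c{\left(q \right)} = \left(-1\right) \left(-1\right) = 1$)
$c{\left(69 \right)} - r{\left(-5 \right)} = 1 - \frac{52}{12 - 5} = 1 - \frac{52}{7} = - \frac{45}{7}$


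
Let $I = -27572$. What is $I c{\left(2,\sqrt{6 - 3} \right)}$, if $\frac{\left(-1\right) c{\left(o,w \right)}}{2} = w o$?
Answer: $110288 \sqrt{3} \approx 1.9102 \cdot 10^{5}$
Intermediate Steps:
$c{\left(o,w \right)} = - 2 o w$ ($c{\left(o,w \right)} = - 2 w o = - 2 o w$)
$I c{\left(2,\sqrt{6 - 3} \right)} = - 27572 \left(\left(-2\right) 2 \sqrt{6 - 3}\right) = - 27572 \left(\left(-2\right) 2 \sqrt{3}\right) = - 27572 \left(- 4 \sqrt{3}\right) = 110288 \sqrt{3}$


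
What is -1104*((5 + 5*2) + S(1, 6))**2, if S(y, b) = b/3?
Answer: -319056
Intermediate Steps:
S(y, b) = b/3 (S(y, b) = b*(1/3) = b/3)
-1104*((5 + 5*2) + S(1, 6))**2 = -1104*((5 + 5*2) + (1/3)*6)**2 = -1104*((5 + 10) + 2)**2 = -1104*(15 + 2)**2 = -1104*17**2 = -1104*289 = -319056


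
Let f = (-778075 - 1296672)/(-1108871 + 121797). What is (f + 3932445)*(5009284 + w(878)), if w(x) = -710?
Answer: 9720681215730632299/493537 ≈ 1.9696e+13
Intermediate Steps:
f = 2074747/987074 (f = -2074747/(-987074) = -2074747*(-1/987074) = 2074747/987074 ≈ 2.1019)
(f + 3932445)*(5009284 + w(878)) = (2074747/987074 + 3932445)*(5009284 - 710) = (3881616290677/987074)*5008574 = 9720681215730632299/493537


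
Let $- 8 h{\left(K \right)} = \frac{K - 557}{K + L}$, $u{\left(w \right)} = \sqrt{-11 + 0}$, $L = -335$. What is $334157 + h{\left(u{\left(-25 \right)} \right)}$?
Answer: $\frac{50005895635}{149648} - \frac{37 i \sqrt{11}}{149648} \approx 3.3416 \cdot 10^{5} - 0.00082002 i$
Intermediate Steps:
$u{\left(w \right)} = i \sqrt{11}$ ($u{\left(w \right)} = \sqrt{-11} = i \sqrt{11}$)
$h{\left(K \right)} = - \frac{-557 + K}{8 \left(-335 + K\right)}$ ($h{\left(K \right)} = - \frac{\left(K - 557\right) \frac{1}{K - 335}}{8} = - \frac{\left(-557 + K\right) \frac{1}{-335 + K}}{8} = - \frac{\frac{1}{-335 + K} \left(-557 + K\right)}{8} = - \frac{-557 + K}{8 \left(-335 + K\right)}$)
$334157 + h{\left(u{\left(-25 \right)} \right)} = 334157 + \frac{557 - i \sqrt{11}}{8 \left(-335 + i \sqrt{11}\right)}$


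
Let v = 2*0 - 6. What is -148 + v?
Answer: -154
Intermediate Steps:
v = -6 (v = 0 - 6 = -6)
-148 + v = -148 - 6 = -154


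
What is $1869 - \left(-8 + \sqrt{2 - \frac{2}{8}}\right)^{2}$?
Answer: $\frac{7213}{4} + 8 \sqrt{7} \approx 1824.4$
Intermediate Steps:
$1869 - \left(-8 + \sqrt{2 - \frac{2}{8}}\right)^{2} = 1869 - \left(-8 + \sqrt{2 - \frac{1}{4}}\right)^{2} = 1869 - \left(-8 + \sqrt{\frac{7}{4}}\right)^{2} = 1869 - \left(-8 + \frac{\sqrt{7}}{2}\right)^{2}$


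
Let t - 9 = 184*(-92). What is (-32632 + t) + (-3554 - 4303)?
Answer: -57408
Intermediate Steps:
t = -16919 (t = 9 + 184*(-92) = 9 - 16928 = -16919)
(-32632 + t) + (-3554 - 4303) = (-32632 - 16919) + (-3554 - 4303) = -49551 - 7857 = -57408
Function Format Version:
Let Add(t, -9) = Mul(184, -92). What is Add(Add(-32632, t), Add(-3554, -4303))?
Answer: -57408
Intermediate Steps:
t = -16919 (t = Add(9, Mul(184, -92)) = Add(9, -16928) = -16919)
Add(Add(-32632, t), Add(-3554, -4303)) = Add(Add(-32632, -16919), Add(-3554, -4303)) = Add(-49551, -7857) = -57408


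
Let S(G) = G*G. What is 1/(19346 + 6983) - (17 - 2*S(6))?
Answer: 1448096/26329 ≈ 55.000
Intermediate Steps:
S(G) = G²
1/(19346 + 6983) - (17 - 2*S(6)) = 1/(19346 + 6983) - (17 - 2*6²) = 1/26329 - (17 - 2*36) = 1/26329 - (17 - 72) = 1/26329 - 1*(-55) = 1/26329 + 55 = 1448096/26329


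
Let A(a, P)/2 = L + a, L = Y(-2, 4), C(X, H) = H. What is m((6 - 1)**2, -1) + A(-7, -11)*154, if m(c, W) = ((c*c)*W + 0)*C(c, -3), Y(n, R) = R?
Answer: 951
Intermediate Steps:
L = 4
A(a, P) = 8 + 2*a (A(a, P) = 2*(4 + a) = 8 + 2*a)
m(c, W) = -3*W*c**2 (m(c, W) = ((c*c)*W + 0)*(-3) = (c**2*W + 0)*(-3) = (W*c**2 + 0)*(-3) = (W*c**2)*(-3) = -3*W*c**2)
m((6 - 1)**2, -1) + A(-7, -11)*154 = -3*(-1)*((6 - 1)**2)**2 + (8 + 2*(-7))*154 = -3*(-1)*(5**2)**2 + (8 - 14)*154 = -3*(-1)*25**2 - 6*154 = -3*(-1)*625 - 924 = 1875 - 924 = 951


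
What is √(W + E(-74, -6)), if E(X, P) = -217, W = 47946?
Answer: √47729 ≈ 218.47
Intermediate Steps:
√(W + E(-74, -6)) = √(47946 - 217) = √47729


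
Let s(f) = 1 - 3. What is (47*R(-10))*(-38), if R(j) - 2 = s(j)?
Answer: 0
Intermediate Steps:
s(f) = -2
R(j) = 0 (R(j) = 2 - 2 = 0)
(47*R(-10))*(-38) = (47*0)*(-38) = 0*(-38) = 0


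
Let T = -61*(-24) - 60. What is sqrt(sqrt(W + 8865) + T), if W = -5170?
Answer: sqrt(1404 + sqrt(3695)) ≈ 38.273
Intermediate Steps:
T = 1404 (T = 1464 - 60 = 1404)
sqrt(sqrt(W + 8865) + T) = sqrt(sqrt(-5170 + 8865) + 1404) = sqrt(sqrt(3695) + 1404) = sqrt(1404 + sqrt(3695))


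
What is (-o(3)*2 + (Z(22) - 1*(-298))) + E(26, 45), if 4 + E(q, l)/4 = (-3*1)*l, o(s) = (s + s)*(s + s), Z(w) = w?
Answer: -308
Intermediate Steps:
o(s) = 4*s² (o(s) = (2*s)*(2*s) = 4*s²)
E(q, l) = -16 - 12*l (E(q, l) = -16 + 4*((-3*1)*l) = -16 + 4*(-3*l) = -16 - 12*l)
(-o(3)*2 + (Z(22) - 1*(-298))) + E(26, 45) = (-4*3²*2 + (22 - 1*(-298))) + (-16 - 12*45) = (-4*9*2 + (22 + 298)) + (-16 - 540) = (-1*36*2 + 320) - 556 = (-36*2 + 320) - 556 = (-72 + 320) - 556 = 248 - 556 = -308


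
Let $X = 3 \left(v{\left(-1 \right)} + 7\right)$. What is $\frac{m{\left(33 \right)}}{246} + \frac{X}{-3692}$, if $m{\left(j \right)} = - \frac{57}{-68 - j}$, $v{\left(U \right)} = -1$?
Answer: $- \frac{9866}{3822143} \approx -0.0025813$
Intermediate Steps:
$X = 18$ ($X = 3 \left(-1 + 7\right) = 3 \cdot 6 = 18$)
$\frac{m{\left(33 \right)}}{246} + \frac{X}{-3692} = \frac{57 \frac{1}{68 + 33}}{246} + \frac{18}{-3692} = \frac{57}{101} \cdot \frac{1}{246} + 18 \left(- \frac{1}{3692}\right) = 57 \cdot \frac{1}{101} \cdot \frac{1}{246} - \frac{9}{1846} = \frac{57}{101} \cdot \frac{1}{246} - \frac{9}{1846} = \frac{19}{8282} - \frac{9}{1846} = - \frac{9866}{3822143}$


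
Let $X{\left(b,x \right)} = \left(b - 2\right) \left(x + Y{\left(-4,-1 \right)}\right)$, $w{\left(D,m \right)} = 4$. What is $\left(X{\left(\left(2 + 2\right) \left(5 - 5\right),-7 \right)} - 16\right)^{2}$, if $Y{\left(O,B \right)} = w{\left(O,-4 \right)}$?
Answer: $100$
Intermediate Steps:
$Y{\left(O,B \right)} = 4$
$X{\left(b,x \right)} = \left(-2 + b\right) \left(4 + x\right)$ ($X{\left(b,x \right)} = \left(b - 2\right) \left(x + 4\right) = \left(-2 + b\right) \left(4 + x\right)$)
$\left(X{\left(\left(2 + 2\right) \left(5 - 5\right),-7 \right)} - 16\right)^{2} = \left(\left(-8 - -14 + 4 \left(2 + 2\right) \left(5 - 5\right) + \left(2 + 2\right) \left(5 - 5\right) \left(-7\right)\right) - 16\right)^{2} = \left(\left(-8 + 14 + 4 \cdot 4 \cdot 0 + 4 \cdot 0 \left(-7\right)\right) - 16\right)^{2} = \left(\left(-8 + 14 + 4 \cdot 0 + 0 \left(-7\right)\right) - 16\right)^{2} = \left(\left(-8 + 14 + 0 + 0\right) - 16\right)^{2} = \left(6 - 16\right)^{2} = \left(-10\right)^{2} = 100$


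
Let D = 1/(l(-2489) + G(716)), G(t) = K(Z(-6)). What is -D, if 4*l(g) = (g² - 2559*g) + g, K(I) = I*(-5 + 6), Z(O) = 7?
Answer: -4/12562011 ≈ -3.1842e-7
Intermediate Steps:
K(I) = I (K(I) = I*1 = I)
l(g) = -1279*g/2 + g²/4 (l(g) = ((g² - 2559*g) + g)/4 = (g² - 2558*g)/4 = -1279*g/2 + g²/4)
G(t) = 7
D = 4/12562011 (D = 1/((¼)*(-2489)*(-2558 - 2489) + 7) = 1/((¼)*(-2489)*(-5047) + 7) = 1/(12561983/4 + 7) = 1/(12562011/4) = 4/12562011 ≈ 3.1842e-7)
-D = -1*4/12562011 = -4/12562011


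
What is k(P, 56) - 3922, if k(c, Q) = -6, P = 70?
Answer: -3928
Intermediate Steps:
k(P, 56) - 3922 = -6 - 3922 = -3928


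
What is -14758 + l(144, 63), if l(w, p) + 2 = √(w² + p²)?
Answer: -14760 + 9*√305 ≈ -14603.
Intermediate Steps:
l(w, p) = -2 + √(p² + w²) (l(w, p) = -2 + √(w² + p²) = -2 + √(p² + w²))
-14758 + l(144, 63) = -14758 + (-2 + √(63² + 144²)) = -14758 + (-2 + √(3969 + 20736)) = -14758 + (-2 + √24705) = -14758 + (-2 + 9*√305) = -14760 + 9*√305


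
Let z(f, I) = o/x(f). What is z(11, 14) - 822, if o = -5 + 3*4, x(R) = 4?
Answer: -3281/4 ≈ -820.25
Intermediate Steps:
o = 7 (o = -5 + 12 = 7)
z(f, I) = 7/4
z(11, 14) - 822 = 7/4 - 822 = -3281/4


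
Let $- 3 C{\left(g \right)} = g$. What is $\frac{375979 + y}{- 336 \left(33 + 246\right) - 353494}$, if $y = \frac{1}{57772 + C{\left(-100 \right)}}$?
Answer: $- \frac{65200774267}{77558225008} \approx -0.84067$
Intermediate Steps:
$C{\left(g \right)} = - \frac{g}{3}$
$y = \frac{3}{173416}$ ($y = \frac{1}{57772 - - \frac{100}{3}} = \frac{1}{57772 + \frac{100}{3}} = \frac{1}{\frac{173416}{3}} = \frac{3}{173416} \approx 1.7299 \cdot 10^{-5}$)
$\frac{375979 + y}{- 336 \left(33 + 246\right) - 353494} = \frac{375979 + \frac{3}{173416}}{- 336 \left(33 + 246\right) - 353494} = \frac{65200774267}{173416 \left(\left(-336\right) 279 - 353494\right)} = \frac{65200774267}{173416 \left(-93744 - 353494\right)} = \frac{65200774267}{173416 \left(-447238\right)} = \frac{65200774267}{173416} \left(- \frac{1}{447238}\right) = - \frac{65200774267}{77558225008}$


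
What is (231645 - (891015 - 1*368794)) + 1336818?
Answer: 1046242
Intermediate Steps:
(231645 - (891015 - 1*368794)) + 1336818 = (231645 - (891015 - 368794)) + 1336818 = (231645 - 1*522221) + 1336818 = (231645 - 522221) + 1336818 = -290576 + 1336818 = 1046242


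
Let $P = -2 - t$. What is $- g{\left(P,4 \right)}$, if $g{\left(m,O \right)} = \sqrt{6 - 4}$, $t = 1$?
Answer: $- \sqrt{2} \approx -1.4142$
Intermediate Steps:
$P = -3$ ($P = -2 - 1 = -3$)
$g{\left(m,O \right)} = \sqrt{2}$
$- g{\left(P,4 \right)} = - \sqrt{2}$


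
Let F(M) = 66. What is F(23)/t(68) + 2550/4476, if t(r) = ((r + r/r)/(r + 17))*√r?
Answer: 425/746 + 55*√17/23 ≈ 10.429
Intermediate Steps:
t(r) = √r*(1 + r)/(17 + r) (t(r) = ((r + 1)/(17 + r))*√r = ((1 + r)/(17 + r))*√r = √r*(1 + r)/(17 + r))
F(23)/t(68) + 2550/4476 = 66/((√68*(1 + 68)/(17 + 68))) + 2550/4476 = 66/(((2*√17)*69/85)) + 2550*(1/4476) = 66/(((2*√17)*(1/85)*69)) + 425/746 = 66/((138*√17/85)) + 425/746 = 66*(5*√17/138) + 425/746 = 55*√17/23 + 425/746 = 425/746 + 55*√17/23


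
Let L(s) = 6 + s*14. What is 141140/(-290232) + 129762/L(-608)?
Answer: -4857702703/308589174 ≈ -15.742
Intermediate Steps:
L(s) = 6 + 14*s
141140/(-290232) + 129762/L(-608) = 141140/(-290232) + 129762/(6 + 14*(-608)) = 141140*(-1/290232) + 129762/(6 - 8512) = -35285/72558 + 129762/(-8506) = -35285/72558 + 129762*(-1/8506) = -35285/72558 - 64881/4253 = -4857702703/308589174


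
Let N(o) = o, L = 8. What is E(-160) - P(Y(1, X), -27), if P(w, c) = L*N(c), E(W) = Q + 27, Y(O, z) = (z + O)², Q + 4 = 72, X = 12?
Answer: 311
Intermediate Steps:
Q = 68 (Q = -4 + 72 = 68)
Y(O, z) = (O + z)²
E(W) = 95 (E(W) = 68 + 27 = 95)
P(w, c) = 8*c
E(-160) - P(Y(1, X), -27) = 95 - 8*(-27) = 95 - 1*(-216) = 95 + 216 = 311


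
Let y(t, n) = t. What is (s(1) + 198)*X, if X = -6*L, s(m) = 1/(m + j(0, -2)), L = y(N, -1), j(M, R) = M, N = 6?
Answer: -7164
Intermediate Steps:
L = 6
s(m) = 1/m (s(m) = 1/(m + 0) = 1/m)
X = -36 (X = -6*6 = -36)
(s(1) + 198)*X = (1/1 + 198)*(-36) = (1 + 198)*(-36) = 199*(-36) = -7164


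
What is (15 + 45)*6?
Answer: 360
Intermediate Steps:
(15 + 45)*6 = 60*6 = 360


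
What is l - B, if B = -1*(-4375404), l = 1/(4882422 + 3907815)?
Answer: -38460838130747/8790237 ≈ -4.3754e+6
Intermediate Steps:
l = 1/8790237 ≈ 1.1376e-7
B = 4375404
l - B = 1/8790237 - 1*4375404 = 1/8790237 - 4375404 = -38460838130747/8790237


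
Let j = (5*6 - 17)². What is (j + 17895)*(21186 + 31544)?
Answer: 952514720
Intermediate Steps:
j = 169 (j = (30 - 17)² = 13² = 169)
(j + 17895)*(21186 + 31544) = (169 + 17895)*(21186 + 31544) = 18064*52730 = 952514720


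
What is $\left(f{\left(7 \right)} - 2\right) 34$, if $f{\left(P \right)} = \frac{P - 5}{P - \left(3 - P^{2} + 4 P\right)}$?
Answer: $- \frac{1632}{25} \approx -65.28$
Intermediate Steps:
$f{\left(P \right)} = \frac{-5 + P}{-3 + P^{2} - 3 P}$ ($f{\left(P \right)} = \frac{-5 + P}{P - \left(3 - P^{2} + 4 P\right)} = \frac{-5 + P}{-3 + P^{2} - 3 P}$)
$\left(f{\left(7 \right)} - 2\right) 34 = \left(\frac{5 - 7}{3 - 7^{2} + 3 \cdot 7} - 2\right) 34 = \left(\frac{5 - 7}{3 - 49 + 21} - 2\right) 34 = \left(\frac{1}{3 - 49 + 21} \left(-2\right) - 2\right) 34 = \left(\frac{1}{-25} \left(-2\right) - 2\right) 34 = \left(\left(- \frac{1}{25}\right) \left(-2\right) - 2\right) 34 = \left(\frac{2}{25} - 2\right) 34 = \left(- \frac{48}{25}\right) 34 = - \frac{1632}{25}$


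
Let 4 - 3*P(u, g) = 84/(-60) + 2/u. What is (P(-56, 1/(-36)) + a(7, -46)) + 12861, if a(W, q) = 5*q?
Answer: 5305781/420 ≈ 12633.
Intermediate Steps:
P(u, g) = 9/5 - 2/(3*u) (P(u, g) = 4/3 - (84/(-60) + 2/u)/3 = 4/3 - (84*(-1/60) + 2/u)/3 = 4/3 - (-7/5 + 2/u)/3 = 4/3 + (7/15 - 2/(3*u)) = 9/5 - 2/(3*u))
(P(-56, 1/(-36)) + a(7, -46)) + 12861 = ((1/15)*(-10 + 27*(-56))/(-56) + 5*(-46)) + 12861 = ((1/15)*(-1/56)*(-10 - 1512) - 230) + 12861 = ((1/15)*(-1/56)*(-1522) - 230) + 12861 = (761/420 - 230) + 12861 = -95839/420 + 12861 = 5305781/420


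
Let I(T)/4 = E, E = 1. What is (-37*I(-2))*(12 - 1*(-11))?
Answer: -3404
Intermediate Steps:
I(T) = 4 (I(T) = 4*1 = 4)
(-37*I(-2))*(12 - 1*(-11)) = (-37*4)*(12 - 1*(-11)) = -148*(12 + 11) = -148*23 = -3404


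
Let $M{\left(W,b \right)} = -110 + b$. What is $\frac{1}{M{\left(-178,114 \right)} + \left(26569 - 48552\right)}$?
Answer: $- \frac{1}{21979} \approx -4.5498 \cdot 10^{-5}$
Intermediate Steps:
$\frac{1}{M{\left(-178,114 \right)} + \left(26569 - 48552\right)} = \frac{1}{\left(-110 + 114\right) + \left(26569 - 48552\right)} = \frac{1}{4 - 21983} = \frac{1}{-21979} = - \frac{1}{21979}$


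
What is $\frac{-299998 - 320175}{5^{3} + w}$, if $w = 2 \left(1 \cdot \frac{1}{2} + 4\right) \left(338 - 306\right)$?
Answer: $- \frac{620173}{413} \approx -1501.6$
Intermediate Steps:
$w = 288$ ($w = 2 \left(1 \cdot \frac{1}{2} + 4\right) 32 = 2 \left(\frac{1}{2} + 4\right) 32 = 2 \cdot \frac{9}{2} \cdot 32 = 9 \cdot 32 = 288$)
$\frac{-299998 - 320175}{5^{3} + w} = \frac{-299998 - 320175}{5^{3} + 288} = - \frac{620173}{125 + 288} = - \frac{620173}{413}$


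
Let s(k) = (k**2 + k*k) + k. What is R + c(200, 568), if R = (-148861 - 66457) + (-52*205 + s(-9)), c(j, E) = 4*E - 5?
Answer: -223558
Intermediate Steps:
c(j, E) = -5 + 4*E
s(k) = k + 2*k**2 (s(k) = (k**2 + k**2) + k = 2*k**2 + k = k + 2*k**2)
R = -225825 (R = (-148861 - 66457) + (-52*205 - 9*(1 + 2*(-9))) = -215318 + (-10660 - 9*(1 - 18)) = -215318 + (-10660 - 9*(-17)) = -215318 + (-10660 + 153) = -215318 - 10507 = -225825)
R + c(200, 568) = -225825 + (-5 + 4*568) = -225825 + (-5 + 2272) = -225825 + 2267 = -223558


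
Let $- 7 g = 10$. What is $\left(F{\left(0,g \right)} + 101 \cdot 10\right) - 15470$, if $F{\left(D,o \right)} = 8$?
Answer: $-14452$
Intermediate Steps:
$g = - \frac{10}{7}$ ($g = \left(- \frac{1}{7}\right) 10 = - \frac{10}{7} \approx -1.4286$)
$\left(F{\left(0,g \right)} + 101 \cdot 10\right) - 15470 = \left(8 + 101 \cdot 10\right) - 15470 = \left(8 + 1010\right) - 15470 = 1018 - 15470 = -14452$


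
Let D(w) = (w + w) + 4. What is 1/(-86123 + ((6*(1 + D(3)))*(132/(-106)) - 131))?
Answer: -53/4575818 ≈ -1.1583e-5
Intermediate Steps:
D(w) = 4 + 2*w (D(w) = 2*w + 4 = 4 + 2*w)
1/(-86123 + ((6*(1 + D(3)))*(132/(-106)) - 131)) = 1/(-86123 + ((6*(1 + (4 + 2*3)))*(132/(-106)) - 131)) = 1/(-86123 + ((6*(1 + (4 + 6)))*(132*(-1/106)) - 131)) = 1/(-86123 + ((6*(1 + 10))*(-66/53) - 131)) = 1/(-86123 + ((6*11)*(-66/53) - 131)) = 1/(-86123 + (66*(-66/53) - 131)) = 1/(-86123 + (-4356/53 - 131)) = 1/(-86123 - 11299/53) = 1/(-4575818/53) = -53/4575818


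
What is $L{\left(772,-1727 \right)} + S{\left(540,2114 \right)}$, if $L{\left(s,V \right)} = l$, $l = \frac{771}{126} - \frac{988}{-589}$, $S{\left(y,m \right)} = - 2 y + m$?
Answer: $\frac{1356419}{1302} \approx 1041.8$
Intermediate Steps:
$S{\left(y,m \right)} = m - 2 y$
$l = \frac{10151}{1302}$ ($l = 771 \cdot \frac{1}{126} - - \frac{52}{31} = \frac{257}{42} + \frac{52}{31} = \frac{10151}{1302} \approx 7.7965$)
$L{\left(s,V \right)} = \frac{10151}{1302}$
$L{\left(772,-1727 \right)} + S{\left(540,2114 \right)} = \frac{10151}{1302} + \left(2114 - 1080\right) = \frac{10151}{1302} + 1034 = \frac{1356419}{1302}$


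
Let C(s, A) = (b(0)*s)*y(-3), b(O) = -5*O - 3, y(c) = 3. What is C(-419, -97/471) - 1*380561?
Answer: -376790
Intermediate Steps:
b(O) = -3 - 5*O
C(s, A) = -9*s (C(s, A) = ((-3 - 5*0)*s)*3 = ((-3 + 0)*s)*3 = -3*s*3 = -9*s)
C(-419, -97/471) - 1*380561 = -9*(-419) - 1*380561 = 3771 - 380561 = -376790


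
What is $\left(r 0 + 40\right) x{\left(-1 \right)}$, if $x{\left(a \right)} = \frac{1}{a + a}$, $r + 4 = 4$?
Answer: $-20$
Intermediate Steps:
$r = 0$ ($r = -4 + 4 = 0$)
$x{\left(a \right)} = \frac{1}{2 a}$
$\left(r 0 + 40\right) x{\left(-1 \right)} = \left(0 \cdot 0 + 40\right) \frac{1}{2 \left(-1\right)} = \left(0 + 40\right) \frac{1}{2} \left(-1\right) = 40 \left(- \frac{1}{2}\right) = -20$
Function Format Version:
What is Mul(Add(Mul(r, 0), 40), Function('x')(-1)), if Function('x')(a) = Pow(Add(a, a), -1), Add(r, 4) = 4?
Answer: -20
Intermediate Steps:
r = 0 (r = Add(-4, 4) = 0)
Function('x')(a) = Mul(Rational(1, 2), Pow(a, -1)) (Function('x')(a) = Pow(Mul(2, a), -1) = Mul(Rational(1, 2), Pow(a, -1)))
Mul(Add(Mul(r, 0), 40), Function('x')(-1)) = Mul(Add(Mul(0, 0), 40), Mul(Rational(1, 2), Pow(-1, -1))) = Mul(Add(0, 40), Mul(Rational(1, 2), -1)) = Mul(40, Rational(-1, 2)) = -20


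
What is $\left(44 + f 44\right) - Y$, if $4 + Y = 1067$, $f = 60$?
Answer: $1621$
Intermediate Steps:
$Y = 1063$ ($Y = -4 + 1067 = 1063$)
$\left(44 + f 44\right) - Y = \left(44 + 60 \cdot 44\right) - 1063 = \left(44 + 2640\right) - 1063 = 2684 - 1063 = 1621$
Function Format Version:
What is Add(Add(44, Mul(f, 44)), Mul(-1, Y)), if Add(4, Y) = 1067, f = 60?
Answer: 1621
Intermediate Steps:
Y = 1063 (Y = Add(-4, 1067) = 1063)
Add(Add(44, Mul(f, 44)), Mul(-1, Y)) = Add(Add(44, Mul(60, 44)), Mul(-1, 1063)) = Add(Add(44, 2640), -1063) = Add(2684, -1063) = 1621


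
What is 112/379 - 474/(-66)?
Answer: 31173/4169 ≈ 7.4773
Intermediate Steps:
112/379 - 474/(-66) = 112*(1/379) - 474*(-1/66) = 112/379 + 79/11 = 31173/4169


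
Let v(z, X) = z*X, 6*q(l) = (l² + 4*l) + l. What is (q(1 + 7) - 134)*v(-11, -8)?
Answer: -30800/3 ≈ -10267.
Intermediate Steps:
q(l) = l²/6 + 5*l/6 (q(l) = ((l² + 4*l) + l)/6 = (l² + 5*l)/6 = l²/6 + 5*l/6)
v(z, X) = X*z
(q(1 + 7) - 134)*v(-11, -8) = ((1 + 7)*(5 + (1 + 7))/6 - 134)*(-8*(-11)) = ((⅙)*8*(5 + 8) - 134)*88 = ((⅙)*8*13 - 134)*88 = (52/3 - 134)*88 = -350/3*88 = -30800/3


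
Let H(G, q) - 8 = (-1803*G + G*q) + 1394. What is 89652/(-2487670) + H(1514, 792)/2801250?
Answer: -202770599392/348429279375 ≈ -0.58196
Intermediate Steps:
H(G, q) = 1402 - 1803*G + G*q (H(G, q) = 8 + ((-1803*G + G*q) + 1394) = 8 + (1394 - 1803*G + G*q) = 1402 - 1803*G + G*q)
89652/(-2487670) + H(1514, 792)/2801250 = 89652/(-2487670) + (1402 - 1803*1514 + 1514*792)/2801250 = 89652*(-1/2487670) + (1402 - 2729742 + 1199088)*(1/2801250) = -44826/1243835 - 1529252*1/2801250 = -44826/1243835 - 764626/1400625 = -202770599392/348429279375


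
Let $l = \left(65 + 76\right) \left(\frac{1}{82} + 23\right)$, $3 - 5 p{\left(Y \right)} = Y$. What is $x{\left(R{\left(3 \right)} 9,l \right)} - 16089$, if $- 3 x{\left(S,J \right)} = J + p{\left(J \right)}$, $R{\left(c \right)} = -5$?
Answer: $- \frac{3475664}{205} \approx -16954.0$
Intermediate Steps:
$p{\left(Y \right)} = \frac{3}{5} - \frac{Y}{5}$
$l = \frac{266067}{82}$ ($l = 141 \left(\frac{1}{82} + 23\right) = 141 \cdot \frac{1887}{82} = \frac{266067}{82} \approx 3244.7$)
$x{\left(S,J \right)} = - \frac{1}{5} - \frac{4 J}{15}$ ($x{\left(S,J \right)} = - \frac{J - \left(- \frac{3}{5} + \frac{J}{5}\right)}{3} = - \frac{\frac{3}{5} + \frac{4 J}{5}}{3} = - \frac{1}{5} - \frac{4 J}{15}$)
$x{\left(R{\left(3 \right)} 9,l \right)} - 16089 = \left(- \frac{1}{5} - \frac{177378}{205}\right) - 16089 = - \frac{177419}{205} - 16089 = - \frac{3475664}{205}$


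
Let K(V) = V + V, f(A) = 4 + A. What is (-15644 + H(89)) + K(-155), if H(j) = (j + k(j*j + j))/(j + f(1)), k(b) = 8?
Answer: -1499579/94 ≈ -15953.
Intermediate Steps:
K(V) = 2*V
H(j) = (8 + j)/(5 + j) (H(j) = (j + 8)/(j + (4 + 1)) = (8 + j)/(j + 5) = (8 + j)/(5 + j))
(-15644 + H(89)) + K(-155) = (-15644 + (8 + 89)/(5 + 89)) + 2*(-155) = (-15644 + 97/94) - 310 = -1470439/94 - 310 = -1499579/94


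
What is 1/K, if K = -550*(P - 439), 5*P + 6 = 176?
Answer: 1/222750 ≈ 4.4893e-6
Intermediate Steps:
P = 34 (P = -6/5 + (1/5)*176 = -6/5 + 176/5 = 34)
K = 222750 (K = -550*(34 - 439) = -550*(-405) = 222750)
1/K = 1/222750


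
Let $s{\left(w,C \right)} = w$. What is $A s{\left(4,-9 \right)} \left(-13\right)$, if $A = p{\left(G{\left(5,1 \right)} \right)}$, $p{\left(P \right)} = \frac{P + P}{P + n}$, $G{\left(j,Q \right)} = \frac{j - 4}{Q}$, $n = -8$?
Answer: $\frac{104}{7} \approx 14.857$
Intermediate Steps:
$G{\left(j,Q \right)} = \frac{-4 + j}{Q}$ ($G{\left(j,Q \right)} = \frac{j - 4}{Q} = \frac{-4 + j}{Q}$)
$p{\left(P \right)} = \frac{2 P}{-8 + P}$ ($p{\left(P \right)} = \frac{P + P}{P - 8} = \frac{2 P}{-8 + P}$)
$A = - \frac{2}{7}$ ($A = \frac{2 \frac{-4 + 5}{1}}{-8 + \frac{-4 + 5}{1}} = \frac{2 \cdot 1 \cdot 1}{-8 + 1 \cdot 1} = 2 \cdot 1 \frac{1}{-8 + 1} = 2 \cdot 1 \frac{1}{-7} = 2 \cdot 1 \left(- \frac{1}{7}\right) = - \frac{2}{7} \approx -0.28571$)
$A s{\left(4,-9 \right)} \left(-13\right) = \left(- \frac{2}{7}\right) 4 \left(-13\right) = \left(- \frac{8}{7}\right) \left(-13\right) = \frac{104}{7}$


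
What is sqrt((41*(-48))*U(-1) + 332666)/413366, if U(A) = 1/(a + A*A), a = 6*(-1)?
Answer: sqrt(8326490)/2066830 ≈ 0.0013961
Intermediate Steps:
a = -6
U(A) = 1/(-6 + A**2) (U(A) = 1/(-6 + A*A) = 1/(-6 + A**2))
sqrt((41*(-48))*U(-1) + 332666)/413366 = sqrt((41*(-48))/(-6 + (-1)**2) + 332666)/413366 = sqrt(-1968/(-6 + 1) + 332666)*(1/413366) = sqrt(-1968/(-5) + 332666)*(1/413366) = sqrt(-1968*(-1/5) + 332666)*(1/413366) = sqrt(1968/5 + 332666)*(1/413366) = sqrt(1665298/5)*(1/413366) = (sqrt(8326490)/5)*(1/413366) = sqrt(8326490)/2066830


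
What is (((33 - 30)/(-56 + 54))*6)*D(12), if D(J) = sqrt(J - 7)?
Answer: -9*sqrt(5) ≈ -20.125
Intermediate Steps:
D(J) = sqrt(-7 + J)
(((33 - 30)/(-56 + 54))*6)*D(12) = (((33 - 30)/(-56 + 54))*6)*sqrt(-7 + 12) = ((3/(-2))*6)*sqrt(5) = ((3*(-1/2))*6)*sqrt(5) = (-3/2*6)*sqrt(5) = -9*sqrt(5)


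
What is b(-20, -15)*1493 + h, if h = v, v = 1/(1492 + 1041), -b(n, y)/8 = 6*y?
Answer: 2722873681/2533 ≈ 1.0750e+6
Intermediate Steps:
b(n, y) = -48*y
v = 1/2533 ≈ 0.00039479
h = 1/2533 ≈ 0.00039479
b(-20, -15)*1493 + h = -48*(-15)*1493 + 1/2533 = 720*1493 + 1/2533 = 1074960 + 1/2533 = 2722873681/2533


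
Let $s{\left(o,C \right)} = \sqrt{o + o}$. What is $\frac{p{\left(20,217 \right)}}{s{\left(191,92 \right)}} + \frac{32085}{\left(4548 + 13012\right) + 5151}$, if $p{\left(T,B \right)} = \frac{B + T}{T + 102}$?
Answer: $\frac{32085}{22711} + \frac{237 \sqrt{382}}{46604} \approx 1.5121$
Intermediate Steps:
$s{\left(o,C \right)} = \sqrt{2} \sqrt{o}$ ($s{\left(o,C \right)} = \sqrt{2 o} = \sqrt{2} \sqrt{o}$)
$p{\left(T,B \right)} = \frac{B + T}{102 + T}$
$\frac{p{\left(20,217 \right)}}{s{\left(191,92 \right)}} + \frac{32085}{\left(4548 + 13012\right) + 5151} = \frac{\frac{1}{102 + 20} \left(217 + 20\right)}{\sqrt{2} \sqrt{191}} + \frac{32085}{\left(4548 + 13012\right) + 5151} = \frac{\frac{1}{122} \cdot 237}{\sqrt{382}} + \frac{32085}{17560 + 5151} = \frac{1}{122} \cdot 237 \frac{\sqrt{382}}{382} + \frac{32085}{22711} = \frac{237 \frac{\sqrt{382}}{382}}{122} + 32085 \cdot \frac{1}{22711} = \frac{237 \sqrt{382}}{46604} + \frac{32085}{22711} = \frac{32085}{22711} + \frac{237 \sqrt{382}}{46604}$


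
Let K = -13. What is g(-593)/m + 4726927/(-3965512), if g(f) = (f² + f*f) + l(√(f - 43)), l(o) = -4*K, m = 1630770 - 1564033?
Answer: 2473681938001/264646374344 ≈ 9.3471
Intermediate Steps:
m = 66737
l(o) = 52 (l(o) = -4*(-13) = 52)
g(f) = 52 + 2*f² (g(f) = (f² + f*f) + 52 = (f² + f²) + 52 = 2*f² + 52 = 52 + 2*f²)
g(-593)/m + 4726927/(-3965512) = (52 + 2*(-593)²)/66737 + 4726927/(-3965512) = (52 + 2*351649)*(1/66737) + 4726927*(-1/3965512) = (52 + 703298)*(1/66737) - 4726927/3965512 = 703350*(1/66737) - 4726927/3965512 = 703350/66737 - 4726927/3965512 = 2473681938001/264646374344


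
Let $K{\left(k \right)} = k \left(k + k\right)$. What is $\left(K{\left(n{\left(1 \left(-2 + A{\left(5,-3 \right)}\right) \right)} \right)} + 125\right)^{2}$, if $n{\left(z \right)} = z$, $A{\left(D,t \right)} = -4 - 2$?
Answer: $64009$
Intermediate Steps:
$A{\left(D,t \right)} = -6$ ($A{\left(D,t \right)} = -4 - 2 = -6$)
$K{\left(k \right)} = 2 k^{2}$ ($K{\left(k \right)} = k 2 k = 2 k^{2}$)
$\left(K{\left(n{\left(1 \left(-2 + A{\left(5,-3 \right)}\right) \right)} \right)} + 125\right)^{2} = \left(2 \left(1 \left(-2 - 6\right)\right)^{2} + 125\right)^{2} = \left(2 \left(1 \left(-8\right)\right)^{2} + 125\right)^{2} = \left(2 \left(-8\right)^{2} + 125\right)^{2} = \left(2 \cdot 64 + 125\right)^{2} = \left(128 + 125\right)^{2} = 253^{2} = 64009$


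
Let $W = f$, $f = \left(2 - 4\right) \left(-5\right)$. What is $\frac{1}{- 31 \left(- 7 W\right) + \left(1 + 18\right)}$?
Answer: $\frac{1}{2189} \approx 0.00045683$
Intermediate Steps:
$f = 10$ ($f = \left(-2\right) \left(-5\right) = 10$)
$W = 10$
$\frac{1}{- 31 \left(- 7 W\right) + \left(1 + 18\right)} = \frac{1}{- 31 \left(\left(-7\right) 10\right) + \left(1 + 18\right)} = \frac{1}{\left(-31\right) \left(-70\right) + 19} = \frac{1}{2170 + 19} = \frac{1}{2189}$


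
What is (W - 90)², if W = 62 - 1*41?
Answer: 4761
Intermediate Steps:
W = 21 (W = 62 - 41 = 21)
(W - 90)² = (21 - 90)² = (-69)² = 4761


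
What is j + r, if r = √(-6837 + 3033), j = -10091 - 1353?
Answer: -11444 + 2*I*√951 ≈ -11444.0 + 61.677*I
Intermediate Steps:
j = -11444
r = 2*I*√951 (r = √(-3804) = 2*I*√951 ≈ 61.677*I)
j + r = -11444 + 2*I*√951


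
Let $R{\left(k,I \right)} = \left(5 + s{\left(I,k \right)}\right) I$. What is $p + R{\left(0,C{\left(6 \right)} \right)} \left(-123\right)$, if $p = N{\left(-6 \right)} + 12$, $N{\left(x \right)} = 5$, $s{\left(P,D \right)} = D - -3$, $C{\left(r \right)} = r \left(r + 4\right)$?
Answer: $-59023$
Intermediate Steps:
$C{\left(r \right)} = r \left(4 + r\right)$
$s{\left(P,D \right)} = 3 + D$ ($s{\left(P,D \right)} = D + 3 = 3 + D$)
$R{\left(k,I \right)} = I \left(8 + k\right)$ ($R{\left(k,I \right)} = \left(5 + \left(3 + k\right)\right) I = \left(8 + k\right) I = I \left(8 + k\right)$)
$p = 17$ ($p = 5 + 12 = 17$)
$p + R{\left(0,C{\left(6 \right)} \right)} \left(-123\right) = 17 + 6 \left(4 + 6\right) \left(8 + 0\right) \left(-123\right) = 17 + 6 \cdot 10 \cdot 8 \left(-123\right) = 17 + 60 \cdot 8 \left(-123\right) = 17 + 480 \left(-123\right) = 17 - 59040 = -59023$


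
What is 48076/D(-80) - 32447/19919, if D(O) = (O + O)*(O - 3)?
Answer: 131682421/66131080 ≈ 1.9912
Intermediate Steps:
D(O) = 2*O*(-3 + O) (D(O) = (2*O)*(-3 + O) = 2*O*(-3 + O))
48076/D(-80) - 32447/19919 = 48076/((2*(-80)*(-3 - 80))) - 32447/19919 = 48076/((2*(-80)*(-83))) - 32447*1/19919 = 48076/13280 - 32447/19919 = 48076*(1/13280) - 32447/19919 = 12019/3320 - 32447/19919 = 131682421/66131080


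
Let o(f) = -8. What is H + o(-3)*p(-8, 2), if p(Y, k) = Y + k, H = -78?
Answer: -30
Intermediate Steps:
H + o(-3)*p(-8, 2) = -78 - 8*(-8 + 2) = -78 - 8*(-6) = -78 + 48 = -30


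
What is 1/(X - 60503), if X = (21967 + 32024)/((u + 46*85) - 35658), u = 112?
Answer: -31636/1914126899 ≈ -1.6528e-5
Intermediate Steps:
X = -53991/31636 (X = (21967 + 32024)/((112 + 46*85) - 35658) = 53991/((112 + 3910) - 35658) = 53991/(4022 - 35658) = 53991/(-31636) = 53991*(-1/31636) = -53991/31636 ≈ -1.7066)
1/(X - 60503) = 1/(-53991/31636 - 60503) = 1/(-1914126899/31636) = -31636/1914126899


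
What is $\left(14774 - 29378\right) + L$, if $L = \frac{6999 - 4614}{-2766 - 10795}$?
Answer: $- \frac{198047229}{13561} \approx -14604.0$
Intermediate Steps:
$L = - \frac{2385}{13561}$ ($L = \frac{2385}{-13561} = 2385 \left(- \frac{1}{13561}\right) = - \frac{2385}{13561} \approx -0.17587$)
$\left(14774 - 29378\right) + L = \left(14774 - 29378\right) - \frac{2385}{13561} = -14604 - \frac{2385}{13561} = - \frac{198047229}{13561}$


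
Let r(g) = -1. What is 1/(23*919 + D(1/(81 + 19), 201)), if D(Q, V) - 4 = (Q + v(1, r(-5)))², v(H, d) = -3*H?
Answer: 10000/211499401 ≈ 4.7281e-5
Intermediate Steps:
D(Q, V) = 4 + (-3 + Q)² (D(Q, V) = 4 + (Q - 3*1)² = 4 + (Q - 3)² = 4 + (-3 + Q)²)
1/(23*919 + D(1/(81 + 19), 201)) = 1/(23*919 + (4 + (-3 + 1/(81 + 19))²)) = 1/(21137 + (4 + (-3 + 1/100)²)) = 1/(21137 + (4 + (-299/100)²)) = 1/(21137 + (4 + 89401/10000)) = 1/(21137 + 129401/10000) = 1/(211499401/10000) = 10000/211499401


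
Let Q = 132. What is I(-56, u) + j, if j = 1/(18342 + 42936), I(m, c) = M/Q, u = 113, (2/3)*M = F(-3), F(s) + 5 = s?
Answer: -61267/674058 ≈ -0.090893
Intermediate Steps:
F(s) = -5 + s
M = -12 (M = 3*(-5 - 3)/2 = (3/2)*(-8) = -12)
I(m, c) = -1/11 (I(m, c) = -12/132 = -12*1/132 = -1/11)
j = 1/61278 ≈ 1.6319e-5
I(-56, u) + j = -1/11 + 1/61278 = -61267/674058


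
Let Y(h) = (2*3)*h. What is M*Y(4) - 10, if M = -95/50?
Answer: -278/5 ≈ -55.600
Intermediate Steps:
M = -19/10 (M = -95*1/50 = -19/10 ≈ -1.9000)
Y(h) = 6*h
M*Y(4) - 10 = -57*4/5 - 10 = -19/10*24 - 10 = -228/5 - 10 = -278/5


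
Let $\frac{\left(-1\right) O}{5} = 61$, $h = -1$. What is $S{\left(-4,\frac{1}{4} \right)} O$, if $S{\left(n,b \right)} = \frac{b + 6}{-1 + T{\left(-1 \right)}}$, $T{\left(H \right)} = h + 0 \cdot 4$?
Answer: $\frac{7625}{8} \approx 953.13$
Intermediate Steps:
$O = -305$ ($O = \left(-5\right) 61 = -305$)
$T{\left(H \right)} = -1$ ($T{\left(H \right)} = -1 + 0 \cdot 4 = -1 + 0 = -1$)
$S{\left(n,b \right)} = -3 - \frac{b}{2}$ ($S{\left(n,b \right)} = \frac{b + 6}{-1 - 1} = \frac{6 + b}{-2} = - \frac{6 + b}{2} = -3 - \frac{b}{2}$)
$S{\left(-4,\frac{1}{4} \right)} O = \left(-3 - \frac{1}{2 \cdot 4}\right) \left(-305\right) = \left(-3 - \frac{1}{8}\right) \left(-305\right) = \left(- \frac{25}{8}\right) \left(-305\right) = \frac{7625}{8}$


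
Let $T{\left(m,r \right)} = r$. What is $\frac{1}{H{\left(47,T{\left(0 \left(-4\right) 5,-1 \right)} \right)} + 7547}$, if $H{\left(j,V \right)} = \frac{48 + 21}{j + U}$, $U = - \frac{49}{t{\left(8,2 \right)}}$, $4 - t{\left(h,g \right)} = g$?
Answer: $\frac{15}{113251} \approx 0.00013245$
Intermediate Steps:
$t{\left(h,g \right)} = 4 - g$
$U = - \frac{49}{2}$ ($U = - \frac{49}{4 - 2} = - \frac{49}{2} \approx -24.5$)
$H{\left(j,V \right)} = \frac{69}{- \frac{49}{2} + j}$ ($H{\left(j,V \right)} = \frac{48 + 21}{j - \frac{49}{2}} = \frac{69}{- \frac{49}{2} + j}$)
$\frac{1}{H{\left(47,T{\left(0 \left(-4\right) 5,-1 \right)} \right)} + 7547} = \frac{1}{\frac{138}{-49 + 2 \cdot 47} + 7547} = \frac{1}{\frac{138}{-49 + 94} + 7547} = \frac{1}{\frac{138}{45} + 7547} = \frac{1}{138 \cdot \frac{1}{45} + 7547} = \frac{1}{\frac{46}{15} + 7547} = \frac{1}{\frac{113251}{15}} = \frac{15}{113251}$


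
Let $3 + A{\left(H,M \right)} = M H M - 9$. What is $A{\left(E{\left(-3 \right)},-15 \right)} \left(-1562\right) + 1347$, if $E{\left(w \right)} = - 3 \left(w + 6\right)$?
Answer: $3183141$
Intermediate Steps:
$E{\left(w \right)} = -18 - 3 w$ ($E{\left(w \right)} = - 3 \left(6 + w\right) = -18 - 3 w$)
$A{\left(H,M \right)} = -12 + H M^{2}$ ($A{\left(H,M \right)} = -3 + \left(M H M - 9\right) = -3 + \left(H M M - 9\right) = -3 + \left(H M^{2} - 9\right) = -3 + \left(-9 + H M^{2}\right) = -12 + H M^{2}$)
$A{\left(E{\left(-3 \right)},-15 \right)} \left(-1562\right) + 1347 = \left(-12 + \left(-18 - -9\right) \left(-15\right)^{2}\right) \left(-1562\right) + 1347 = \left(-12 + \left(-18 + 9\right) 225\right) \left(-1562\right) + 1347 = \left(-12 - 2025\right) \left(-1562\right) + 1347 = \left(-2037\right) \left(-1562\right) + 1347 = 3181794 + 1347 = 3183141$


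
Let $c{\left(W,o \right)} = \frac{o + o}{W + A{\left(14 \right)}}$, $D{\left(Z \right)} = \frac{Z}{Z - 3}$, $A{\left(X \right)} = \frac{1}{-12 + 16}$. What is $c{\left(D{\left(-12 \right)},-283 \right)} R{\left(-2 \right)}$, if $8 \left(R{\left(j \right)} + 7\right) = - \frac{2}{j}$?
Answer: $\frac{77825}{21} \approx 3706.0$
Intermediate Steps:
$R{\left(j \right)} = -7 - \frac{1}{4 j}$ ($R{\left(j \right)} = -7 + \frac{\left(-2\right) \frac{1}{j}}{8} = -7 - \frac{1}{4 j}$)
$A{\left(X \right)} = \frac{1}{4}$
$D{\left(Z \right)} = \frac{Z}{-3 + Z}$
$c{\left(W,o \right)} = \frac{2 o}{\frac{1}{4} + W}$ ($c{\left(W,o \right)} = \frac{o + o}{W + \frac{1}{4}} = \frac{2 o}{\frac{1}{4} + W}$)
$c{\left(D{\left(-12 \right)},-283 \right)} R{\left(-2 \right)} = 8 \left(-283\right) \frac{1}{1 + 4 \left(- \frac{12}{-3 - 12}\right)} \left(-7 - \frac{1}{4 \left(-2\right)}\right) = 8 \left(-283\right) \frac{1}{1 + 4 \left(- \frac{12}{-15}\right)} \left(-7 - - \frac{1}{8}\right) = 8 \left(-283\right) \frac{1}{1 + 4 \left(\left(-12\right) \left(- \frac{1}{15}\right)\right)} \left(-7 + \frac{1}{8}\right) = 8 \left(-283\right) \frac{1}{1 + 4 \cdot \frac{4}{5}} \left(- \frac{55}{8}\right) = 8 \left(-283\right) \frac{1}{1 + \frac{16}{5}} \left(- \frac{55}{8}\right) = 8 \left(-283\right) \frac{1}{\frac{21}{5}} \left(- \frac{55}{8}\right) = 8 \left(-283\right) \frac{5}{21} \left(- \frac{55}{8}\right) = \left(- \frac{11320}{21}\right) \left(- \frac{55}{8}\right) = \frac{77825}{21}$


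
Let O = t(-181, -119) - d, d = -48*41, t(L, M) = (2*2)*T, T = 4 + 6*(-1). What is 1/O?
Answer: 1/1960 ≈ 0.00051020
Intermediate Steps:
T = -2 (T = 4 - 6 = -2)
t(L, M) = -8 (t(L, M) = (2*2)*(-2) = 4*(-2) = -8)
d = -1968
O = 1960 (O = -8 - 1*(-1968) = -8 + 1968 = 1960)
1/O = 1/1960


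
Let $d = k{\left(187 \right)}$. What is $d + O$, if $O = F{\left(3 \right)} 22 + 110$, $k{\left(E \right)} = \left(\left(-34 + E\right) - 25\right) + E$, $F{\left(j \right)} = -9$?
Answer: $227$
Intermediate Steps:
$k{\left(E \right)} = -59 + 2 E$ ($k{\left(E \right)} = \left(-59 + E\right) + E = -59 + 2 E$)
$d = 315$ ($d = -59 + 2 \cdot 187 = -59 + 374 = 315$)
$O = -88$ ($O = \left(-9\right) 22 + 110 = -198 + 110 = -88$)
$d + O = 315 - 88 = 227$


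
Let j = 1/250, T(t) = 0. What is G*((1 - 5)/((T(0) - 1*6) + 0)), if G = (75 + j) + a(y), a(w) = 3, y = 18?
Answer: 19501/375 ≈ 52.003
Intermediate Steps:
j = 1/250 ≈ 0.0040000
G = 19501/250 (G = (75 + 1/250) + 3 = 18751/250 + 3 = 19501/250 ≈ 78.004)
G*((1 - 5)/((T(0) - 1*6) + 0)) = 19501*((1 - 5)/((0 - 1*6) + 0))/250 = 19501*(-4/((0 - 6) + 0))/250 = 19501*(-4/(-6 + 0))/250 = 19501*(-4/(-6))/250 = 19501*(-4*(-⅙))/250 = (19501/250)*(⅔) = 19501/375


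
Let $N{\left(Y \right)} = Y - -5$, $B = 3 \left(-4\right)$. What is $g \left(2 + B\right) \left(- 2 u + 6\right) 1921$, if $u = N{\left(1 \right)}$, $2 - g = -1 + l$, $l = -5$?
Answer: $922080$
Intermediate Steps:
$B = -12$
$g = 8$ ($g = 2 - \left(-1 - 5\right) = 2 - -6 = 2 + 6 = 8$)
$N{\left(Y \right)} = 5 + Y$ ($N{\left(Y \right)} = Y + 5 = 5 + Y$)
$u = 6$ ($u = 5 + 1 = 6$)
$g \left(2 + B\right) \left(- 2 u + 6\right) 1921 = 8 \left(2 - 12\right) \left(\left(-2\right) 6 + 6\right) 1921 = 8 \left(-10\right) \left(-12 + 6\right) 1921 = \left(-80\right) \left(-6\right) 1921 = 480 \cdot 1921 = 922080$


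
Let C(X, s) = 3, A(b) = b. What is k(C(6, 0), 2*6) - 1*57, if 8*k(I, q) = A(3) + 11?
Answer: -221/4 ≈ -55.250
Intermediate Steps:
k(I, q) = 7/4 (k(I, q) = (3 + 11)/8 = (⅛)*14 = 7/4)
k(C(6, 0), 2*6) - 1*57 = 7/4 - 1*57 = 7/4 - 57 = -221/4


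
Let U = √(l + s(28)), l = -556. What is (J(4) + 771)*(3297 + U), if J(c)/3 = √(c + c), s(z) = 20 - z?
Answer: 3*(257 + 2*√2)*(3297 + 2*I*√141) ≈ 2.57e+6 + 18512.0*I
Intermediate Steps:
J(c) = 3*√2*√c (J(c) = 3*√(c + c) = 3*√(2*c) = 3*(√2*√c) = 3*√2*√c)
U = 2*I*√141 (U = √(-556 + (20 - 1*28)) = √(-556 + (20 - 28)) = √(-556 - 8) = √(-564) = 2*I*√141 ≈ 23.749*I)
(J(4) + 771)*(3297 + U) = (3*√2*√4 + 771)*(3297 + 2*I*√141) = (3*√2*2 + 771)*(3297 + 2*I*√141) = (6*√2 + 771)*(3297 + 2*I*√141) = (771 + 6*√2)*(3297 + 2*I*√141)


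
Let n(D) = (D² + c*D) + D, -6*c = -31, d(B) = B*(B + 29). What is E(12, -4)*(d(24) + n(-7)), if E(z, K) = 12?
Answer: 15334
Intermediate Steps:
d(B) = B*(29 + B)
c = 31/6 (c = -⅙*(-31) = 31/6 ≈ 5.1667)
n(D) = D² + 37*D/6 (n(D) = (D² + 31*D/6) + D = D² + 37*D/6)
E(12, -4)*(d(24) + n(-7)) = 12*(24*(29 + 24) + (⅙)*(-7)*(37 + 6*(-7))) = 12*(24*53 + (⅙)*(-7)*(37 - 42)) = 12*(1272 + (⅙)*(-7)*(-5)) = 12*(1272 + 35/6) = 12*(7667/6) = 15334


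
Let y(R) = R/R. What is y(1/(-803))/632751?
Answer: 1/632751 ≈ 1.5804e-6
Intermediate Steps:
y(R) = 1
y(1/(-803))/632751 = 1/632751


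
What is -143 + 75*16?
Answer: 1057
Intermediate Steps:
-143 + 75*16 = -143 + 1200 = 1057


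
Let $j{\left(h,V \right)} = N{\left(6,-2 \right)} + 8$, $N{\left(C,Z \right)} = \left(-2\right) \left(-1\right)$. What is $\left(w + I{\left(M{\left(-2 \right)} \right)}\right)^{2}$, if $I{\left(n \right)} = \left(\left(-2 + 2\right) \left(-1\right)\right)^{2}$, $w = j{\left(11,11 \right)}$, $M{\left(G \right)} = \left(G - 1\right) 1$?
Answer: $100$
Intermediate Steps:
$N{\left(C,Z \right)} = 2$
$M{\left(G \right)} = -1 + G$ ($M{\left(G \right)} = \left(-1 + G\right) 1 = -1 + G$)
$j{\left(h,V \right)} = 10$ ($j{\left(h,V \right)} = 2 + 8 = 10$)
$w = 10$
$I{\left(n \right)} = 0$ ($I{\left(n \right)} = \left(0 \left(-1\right)\right)^{2} = 0^{2} = 0$)
$\left(w + I{\left(M{\left(-2 \right)} \right)}\right)^{2} = \left(10 + 0\right)^{2} = 10^{2} = 100$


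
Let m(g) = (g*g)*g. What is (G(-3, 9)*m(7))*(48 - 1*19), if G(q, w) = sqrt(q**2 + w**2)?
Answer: 29841*sqrt(10) ≈ 94366.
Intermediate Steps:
m(g) = g**3 (m(g) = g**2*g = g**3)
(G(-3, 9)*m(7))*(48 - 1*19) = (sqrt((-3)**2 + 9**2)*7**3)*(48 - 1*19) = (sqrt(9 + 81)*343)*(48 - 19) = (sqrt(90)*343)*29 = ((3*sqrt(10))*343)*29 = (1029*sqrt(10))*29 = 29841*sqrt(10)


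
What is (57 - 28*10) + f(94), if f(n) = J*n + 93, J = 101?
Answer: 9364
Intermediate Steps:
f(n) = 93 + 101*n (f(n) = 101*n + 93 = 93 + 101*n)
(57 - 28*10) + f(94) = (57 - 28*10) + (93 + 101*94) = (57 - 280) + (93 + 9494) = -223 + 9587 = 9364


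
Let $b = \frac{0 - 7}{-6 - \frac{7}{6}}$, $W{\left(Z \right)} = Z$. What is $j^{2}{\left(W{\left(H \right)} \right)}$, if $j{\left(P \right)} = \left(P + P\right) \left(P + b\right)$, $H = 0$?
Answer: $0$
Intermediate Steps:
$b = \frac{42}{43}$ ($b = - \frac{7}{-6 - \frac{7}{6}} = - \frac{7}{- \frac{43}{6}} = \left(-7\right) \left(- \frac{6}{43}\right) = \frac{42}{43} \approx 0.97674$)
$j{\left(P \right)} = 2 P \left(\frac{42}{43} + P\right)$ ($j{\left(P \right)} = \left(P + P\right) \left(P + \frac{42}{43}\right) = 2 P \left(\frac{42}{43} + P\right)$)
$j^{2}{\left(W{\left(H \right)} \right)} = \left(\frac{2}{43} \cdot 0 \left(42 + 43 \cdot 0\right)\right)^{2} = \left(\frac{2}{43} \cdot 0 \left(42 + 0\right)\right)^{2} = \left(\frac{2}{43} \cdot 0 \cdot 42\right)^{2} = 0^{2} = 0$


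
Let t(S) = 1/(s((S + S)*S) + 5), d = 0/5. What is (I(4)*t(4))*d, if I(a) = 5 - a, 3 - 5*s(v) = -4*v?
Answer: 0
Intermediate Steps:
d = 0 (d = 0*(⅕) = 0)
s(v) = ⅗ + 4*v/5 (s(v) = ⅗ - (-4)*v/5 = ⅗ + 4*v/5)
t(S) = 1/(28/5 + 8*S²/5) (t(S) = 1/((⅗ + 4*((S + S)*S)/5) + 5) = 1/((⅗ + 4*((2*S)*S)/5) + 5) = 1/((⅗ + 4*(2*S²)/5) + 5) = 1/((⅗ + 8*S²/5) + 5) = 1/(28/5 + 8*S²/5))
(I(4)*t(4))*d = ((5 - 1*4)*(5/(4*(7 + 2*4²))))*0 = ((5 - 4)*(5/(4*(7 + 2*16))))*0 = (1*(5/(4*(7 + 32))))*0 = (1*((5/4)/39))*0 = (1*((5/4)*(1/39)))*0 = (1*(5/156))*0 = (5/156)*0 = 0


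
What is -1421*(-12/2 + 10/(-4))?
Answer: 24157/2 ≈ 12079.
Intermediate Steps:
-1421*(-12/2 + 10/(-4)) = -1421*(-12*½ + 10*(-¼)) = -1421*(-6 - 5/2) = -1421*(-17/2) = 24157/2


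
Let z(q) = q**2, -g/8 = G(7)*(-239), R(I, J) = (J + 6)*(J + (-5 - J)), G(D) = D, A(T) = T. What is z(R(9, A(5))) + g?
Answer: 16409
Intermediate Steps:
R(I, J) = -30 - 5*J (R(I, J) = (6 + J)*(-5) = -30 - 5*J)
g = 13384 (g = -56*(-239) = -8*(-1673) = 13384)
z(R(9, A(5))) + g = (-30 - 5*5)**2 + 13384 = (-30 - 25)**2 + 13384 = (-55)**2 + 13384 = 3025 + 13384 = 16409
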